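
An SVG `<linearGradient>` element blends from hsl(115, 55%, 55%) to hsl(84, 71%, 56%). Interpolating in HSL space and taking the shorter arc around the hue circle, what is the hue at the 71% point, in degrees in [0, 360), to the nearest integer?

Hue arc: Δh = 84 − 115 = -31° (|Δh| ≤ 180, already the shorter path).
H = 115 + 0.71 × (-31) = 92.99 → 93°

93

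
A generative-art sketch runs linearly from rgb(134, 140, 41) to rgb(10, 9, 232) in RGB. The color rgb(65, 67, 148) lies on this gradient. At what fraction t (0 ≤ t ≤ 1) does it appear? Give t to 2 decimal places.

Invert the lerp on the B channel (largest span, 191): t = (148 − 41) / (232 − 41) = 107/191 = 0.56021.
Check on R: (65 − 134)/(10 − 134) = 0.5565 ✓

0.56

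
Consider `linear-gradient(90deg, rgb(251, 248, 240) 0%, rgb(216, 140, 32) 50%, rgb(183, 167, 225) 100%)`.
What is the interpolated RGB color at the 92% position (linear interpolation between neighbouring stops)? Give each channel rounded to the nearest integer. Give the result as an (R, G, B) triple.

(188, 163, 194)

92% lies between the 50% and 100% stops, so the local fraction is t = (92 − 50)/(100 − 50) = 42/50 ≈ 0.84.
R = 216 + 0.84 × (183 − 216) = 188.28 → 188
G = 140 + 0.84 × (167 − 140) = 162.68 → 163
B = 32 + 0.84 × (225 − 32) = 194.12 → 194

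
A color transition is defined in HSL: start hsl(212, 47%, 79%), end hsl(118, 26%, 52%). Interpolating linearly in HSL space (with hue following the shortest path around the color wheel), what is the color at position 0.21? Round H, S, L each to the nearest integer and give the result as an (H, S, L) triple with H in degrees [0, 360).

(192, 43, 73)

Hue arc: Δh = 118 − 212 = -94° (|Δh| ≤ 180, already the shorter path).
H = 212 + 0.21 × (-94) = 192.26 → 192°
S = 47 + 0.21 × (26 − 47) = 42.59 → 43%
L = 79 + 0.21 × (52 − 79) = 73.33 → 73%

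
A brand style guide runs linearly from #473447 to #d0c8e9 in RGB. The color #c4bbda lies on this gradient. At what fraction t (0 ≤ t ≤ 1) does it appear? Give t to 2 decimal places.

0.91

Invert the lerp on the B channel (largest span, 162): t = (218 − 71) / (233 − 71) = 147/162 = 0.90741.
Check on R: (196 − 71)/(208 − 71) = 0.9124 ✓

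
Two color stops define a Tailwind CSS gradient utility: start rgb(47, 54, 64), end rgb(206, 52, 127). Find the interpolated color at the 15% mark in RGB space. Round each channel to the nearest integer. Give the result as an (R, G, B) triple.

15% corresponds to t = 0.15.
R = 47 + 0.15 × (206 − 47) = 47 + 0.15 × 159 = 70.85 → 71
G = 54 + 0.15 × (52 − 54) = 54 + 0.15 × -2 = 53.7 → 54
B = 64 + 0.15 × (127 − 64) = 64 + 0.15 × 63 = 73.45 → 73

(71, 54, 73)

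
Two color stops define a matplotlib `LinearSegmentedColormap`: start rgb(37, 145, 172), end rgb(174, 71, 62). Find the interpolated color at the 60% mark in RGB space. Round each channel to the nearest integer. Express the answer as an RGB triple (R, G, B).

(119, 101, 106)

60% corresponds to t = 0.6.
R = 37 + 0.6 × (174 − 37) = 37 + 0.6 × 137 = 119.2 → 119
G = 145 + 0.6 × (71 − 145) = 145 + 0.6 × -74 = 100.6 → 101
B = 172 + 0.6 × (62 − 172) = 172 + 0.6 × -110 = 106 → 106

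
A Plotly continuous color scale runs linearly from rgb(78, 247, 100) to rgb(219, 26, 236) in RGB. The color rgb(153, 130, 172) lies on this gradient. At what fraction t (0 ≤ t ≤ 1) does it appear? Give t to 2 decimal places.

0.53

Invert the lerp on the G channel (largest span, 221): t = (130 − 247) / (26 − 247) = -117/-221 = 0.52941.
Check on R: (153 − 78)/(219 − 78) = 0.5319 ✓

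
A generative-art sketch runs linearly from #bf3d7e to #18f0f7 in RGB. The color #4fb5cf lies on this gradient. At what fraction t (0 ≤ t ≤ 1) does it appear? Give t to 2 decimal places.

0.67

Invert the lerp on the G channel (largest span, 179): t = (181 − 61) / (240 − 61) = 120/179 = 0.67039.
Check on R: (79 − 191)/(24 − 191) = 0.6707 ✓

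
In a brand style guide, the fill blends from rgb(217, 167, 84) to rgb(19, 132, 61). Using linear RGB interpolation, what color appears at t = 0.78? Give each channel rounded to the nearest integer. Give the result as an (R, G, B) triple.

(63, 140, 66)

R = 217 + 0.78 × (19 − 217) = 217 + 0.78 × -198 = 62.56 → 63
G = 167 + 0.78 × (132 − 167) = 167 + 0.78 × -35 = 139.7 → 140
B = 84 + 0.78 × (61 − 84) = 84 + 0.78 × -23 = 66.06 → 66
So the blended color is (63, 140, 66), about #3f8c42.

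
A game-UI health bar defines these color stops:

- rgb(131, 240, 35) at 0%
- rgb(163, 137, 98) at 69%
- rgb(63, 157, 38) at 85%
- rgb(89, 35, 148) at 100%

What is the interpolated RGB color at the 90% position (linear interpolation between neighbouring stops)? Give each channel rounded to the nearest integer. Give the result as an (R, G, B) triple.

(72, 116, 75)

90% lies between the 85% and 100% stops, so the local fraction is t = (90 − 85)/(100 − 85) = 5/15 ≈ 0.3333.
R = 63 + 0.3333 × (89 − 63) = 71.666 → 72
G = 157 + 0.3333 × (35 − 157) = 116.337 → 116
B = 38 + 0.3333 × (148 − 38) = 74.663 → 75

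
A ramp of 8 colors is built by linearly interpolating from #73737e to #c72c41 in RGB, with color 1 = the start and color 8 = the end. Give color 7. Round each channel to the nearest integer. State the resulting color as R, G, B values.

With 8 swatches and endpoints inclusive, swatch 7 sits at t = (7 − 1)/(8 − 1) = 6/7 ≈ 0.8571.
#73737e → (115, 115, 126); #c72c41 → (199, 44, 65).
R = 115 + 0.8571 × (199 − 115) = 186.996 → 187
G = 115 + 0.8571 × (44 − 115) = 54.146 → 54
B = 126 + 0.8571 × (65 − 126) = 73.717 → 74

(187, 54, 74)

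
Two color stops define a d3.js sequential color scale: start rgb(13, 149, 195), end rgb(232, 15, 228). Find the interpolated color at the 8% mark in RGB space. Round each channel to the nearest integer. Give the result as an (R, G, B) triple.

(31, 138, 198)

8% corresponds to t = 0.08.
R = 13 + 0.08 × (232 − 13) = 13 + 0.08 × 219 = 30.52 → 31
G = 149 + 0.08 × (15 − 149) = 149 + 0.08 × -134 = 138.28 → 138
B = 195 + 0.08 × (228 − 195) = 195 + 0.08 × 33 = 197.64 → 198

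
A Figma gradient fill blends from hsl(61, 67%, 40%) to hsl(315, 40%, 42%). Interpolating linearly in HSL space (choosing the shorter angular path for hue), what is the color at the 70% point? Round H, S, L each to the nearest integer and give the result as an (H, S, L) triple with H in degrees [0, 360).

Hue: 315 − 61 = 254°, but |254| > 180 so the shorter arc goes the other way: Δh = 254 − 360 = -106°.
H = 61 + 0.7 × (-106) = -13.2 → -13 → -13 mod 360 = 347°
S = 67 + 0.7 × (40 − 67) = 48.1 → 48%
L = 40 + 0.7 × (42 − 40) = 41.4 → 41%

(347, 48, 41)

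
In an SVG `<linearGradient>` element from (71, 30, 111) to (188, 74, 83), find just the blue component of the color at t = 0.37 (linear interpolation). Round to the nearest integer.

101

B = 111 + 0.37 × (83 − 111) = 100.64 → 101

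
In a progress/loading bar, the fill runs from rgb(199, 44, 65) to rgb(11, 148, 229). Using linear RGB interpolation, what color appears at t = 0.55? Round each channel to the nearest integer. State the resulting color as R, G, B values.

R = 199 + 0.55 × (11 − 199) = 199 + 0.55 × -188 = 95.6 → 96
G = 44 + 0.55 × (148 − 44) = 44 + 0.55 × 104 = 101.2 → 101
B = 65 + 0.55 × (229 − 65) = 65 + 0.55 × 164 = 155.2 → 155

(96, 101, 155)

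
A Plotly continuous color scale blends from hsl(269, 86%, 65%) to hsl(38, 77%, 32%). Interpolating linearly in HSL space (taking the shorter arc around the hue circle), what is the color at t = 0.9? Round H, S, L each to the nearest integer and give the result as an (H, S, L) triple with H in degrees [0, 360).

Hue: 38 − 269 = -231°, but |-231| > 180 so the shorter arc goes the other way: Δh = -231 + 360 = 129°.
H = 269 + 0.9 × (129) = 385.1 → 385 → 385 mod 360 = 25°
S = 86 + 0.9 × (77 − 86) = 77.9 → 78%
L = 65 + 0.9 × (32 − 65) = 35.3 → 35%

(25, 78, 35)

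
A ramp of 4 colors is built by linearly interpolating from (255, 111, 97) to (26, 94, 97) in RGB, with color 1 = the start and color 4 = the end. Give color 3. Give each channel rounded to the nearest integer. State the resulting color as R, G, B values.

With 4 swatches and endpoints inclusive, swatch 3 sits at t = (3 − 1)/(4 − 1) = 2/3 ≈ 0.6667.
R = 255 + 0.6667 × (26 − 255) = 102.326 → 102
G = 111 + 0.6667 × (94 − 111) = 99.666 → 100
B = 97 + 0.6667 × (97 − 97) = 97 → 97

(102, 100, 97)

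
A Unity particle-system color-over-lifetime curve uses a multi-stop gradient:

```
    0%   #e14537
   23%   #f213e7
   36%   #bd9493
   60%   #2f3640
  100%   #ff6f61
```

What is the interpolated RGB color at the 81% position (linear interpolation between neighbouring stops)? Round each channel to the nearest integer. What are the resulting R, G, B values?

(156, 84, 81)

81% lies between the 60% and 100% stops, so the local fraction is t = (81 − 60)/(100 − 60) = 21/40 ≈ 0.525.
#2f3640 → (47, 54, 64); #ff6f61 → (255, 111, 97).
R = 47 + 0.525 × (255 − 47) = 156.2 → 156
G = 54 + 0.525 × (111 − 54) = 83.925 → 84
B = 64 + 0.525 × (97 − 64) = 81.325 → 81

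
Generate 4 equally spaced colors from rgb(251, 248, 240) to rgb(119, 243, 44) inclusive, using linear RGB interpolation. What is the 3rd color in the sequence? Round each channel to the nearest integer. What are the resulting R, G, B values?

With 4 swatches and endpoints inclusive, swatch 3 sits at t = (3 − 1)/(4 − 1) = 2/3 ≈ 0.6667.
R = 251 + 0.6667 × (119 − 251) = 162.996 → 163
G = 248 + 0.6667 × (243 − 248) = 244.667 → 245
B = 240 + 0.6667 × (44 − 240) = 109.327 → 109

(163, 245, 109)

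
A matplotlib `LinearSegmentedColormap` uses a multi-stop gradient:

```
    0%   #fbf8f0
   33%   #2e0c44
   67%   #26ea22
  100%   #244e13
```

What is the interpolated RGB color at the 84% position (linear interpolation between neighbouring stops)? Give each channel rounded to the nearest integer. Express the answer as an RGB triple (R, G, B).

(37, 154, 26)

84% lies between the 67% and 100% stops, so the local fraction is t = (84 − 67)/(100 − 67) = 17/33 ≈ 0.5152.
#26ea22 → (38, 234, 34); #244e13 → (36, 78, 19).
R = 38 + 0.5152 × (36 − 38) = 36.97 → 37
G = 234 + 0.5152 × (78 − 234) = 153.629 → 154
B = 34 + 0.5152 × (19 − 34) = 26.272 → 26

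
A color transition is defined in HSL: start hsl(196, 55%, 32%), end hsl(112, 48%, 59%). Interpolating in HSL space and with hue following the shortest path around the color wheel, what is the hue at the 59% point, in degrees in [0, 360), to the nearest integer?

146

Hue arc: Δh = 112 − 196 = -84° (|Δh| ≤ 180, already the shorter path).
H = 196 + 0.59 × (-84) = 146.44 → 146°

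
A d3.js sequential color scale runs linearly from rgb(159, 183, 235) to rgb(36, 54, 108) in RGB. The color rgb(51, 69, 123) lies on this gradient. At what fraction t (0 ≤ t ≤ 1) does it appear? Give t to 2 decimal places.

Invert the lerp on the G channel (largest span, 129): t = (69 − 183) / (54 − 183) = -114/-129 = 0.88372.
Check on R: (51 − 159)/(36 − 159) = 0.878 ✓

0.88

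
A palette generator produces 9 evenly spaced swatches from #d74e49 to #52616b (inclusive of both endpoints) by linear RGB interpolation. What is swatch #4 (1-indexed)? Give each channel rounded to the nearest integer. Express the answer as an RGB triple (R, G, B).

(165, 85, 86)

With 9 swatches and endpoints inclusive, swatch 4 sits at t = (4 − 1)/(9 − 1) = 3/8 ≈ 0.375.
#d74e49 → (215, 78, 73); #52616b → (82, 97, 107).
R = 215 + 0.375 × (82 − 215) = 165.125 → 165
G = 78 + 0.375 × (97 − 78) = 85.125 → 85
B = 73 + 0.375 × (107 − 73) = 85.75 → 86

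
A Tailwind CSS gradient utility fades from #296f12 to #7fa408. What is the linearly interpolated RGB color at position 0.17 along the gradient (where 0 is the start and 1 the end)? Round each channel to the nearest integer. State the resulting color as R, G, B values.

(56, 120, 16)

#296f12 → (41, 111, 18); #7fa408 → (127, 164, 8).
R = 41 + 0.17 × (127 − 41) = 41 + 0.17 × 86 = 55.62 → 56
G = 111 + 0.17 × (164 − 111) = 111 + 0.17 × 53 = 120.01 → 120
B = 18 + 0.17 × (8 − 18) = 18 + 0.17 × -10 = 16.3 → 16
So the blended color is (56, 120, 16), about #387810.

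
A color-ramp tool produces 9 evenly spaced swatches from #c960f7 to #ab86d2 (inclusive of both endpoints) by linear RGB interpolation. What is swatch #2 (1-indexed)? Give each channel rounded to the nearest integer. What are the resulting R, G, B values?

With 9 swatches and endpoints inclusive, swatch 2 sits at t = (2 − 1)/(9 − 1) = 1/8 ≈ 0.125.
#c960f7 → (201, 96, 247); #ab86d2 → (171, 134, 210).
R = 201 + 0.125 × (171 − 201) = 197.25 → 197
G = 96 + 0.125 × (134 − 96) = 100.75 → 101
B = 247 + 0.125 × (210 − 247) = 242.375 → 242

(197, 101, 242)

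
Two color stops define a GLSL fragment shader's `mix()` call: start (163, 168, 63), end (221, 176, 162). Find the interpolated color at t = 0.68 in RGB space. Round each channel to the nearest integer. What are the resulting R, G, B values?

R = 163 + 0.68 × (221 − 163) = 163 + 0.68 × 58 = 202.44 → 202
G = 168 + 0.68 × (176 − 168) = 168 + 0.68 × 8 = 173.44 → 173
B = 63 + 0.68 × (162 − 63) = 63 + 0.68 × 99 = 130.32 → 130
So the blended color is (202, 173, 130), about #caad82.

(202, 173, 130)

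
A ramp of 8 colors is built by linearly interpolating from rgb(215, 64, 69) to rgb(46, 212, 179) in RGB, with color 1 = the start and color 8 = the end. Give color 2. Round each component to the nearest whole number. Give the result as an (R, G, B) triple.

(191, 85, 85)

With 8 swatches and endpoints inclusive, swatch 2 sits at t = (2 − 1)/(8 − 1) = 1/7 ≈ 0.1429.
R = 215 + 0.1429 × (46 − 215) = 190.85 → 191
G = 64 + 0.1429 × (212 − 64) = 85.149 → 85
B = 69 + 0.1429 × (179 − 69) = 84.719 → 85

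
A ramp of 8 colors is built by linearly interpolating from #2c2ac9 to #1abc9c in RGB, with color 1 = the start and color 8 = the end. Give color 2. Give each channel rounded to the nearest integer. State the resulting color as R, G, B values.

(41, 63, 195)

With 8 swatches and endpoints inclusive, swatch 2 sits at t = (2 − 1)/(8 − 1) = 1/7 ≈ 0.1429.
#2c2ac9 → (44, 42, 201); #1abc9c → (26, 188, 156).
R = 44 + 0.1429 × (26 − 44) = 41.428 → 41
G = 42 + 0.1429 × (188 − 42) = 62.863 → 63
B = 201 + 0.1429 × (156 − 201) = 194.57 → 195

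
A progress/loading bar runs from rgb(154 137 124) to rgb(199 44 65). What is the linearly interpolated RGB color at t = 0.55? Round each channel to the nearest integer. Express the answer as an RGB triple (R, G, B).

R = 154 + 0.55 × (199 − 154) = 154 + 0.55 × 45 = 178.75 → 179
G = 137 + 0.55 × (44 − 137) = 137 + 0.55 × -93 = 85.85 → 86
B = 124 + 0.55 × (65 − 124) = 124 + 0.55 × -59 = 91.55 → 92
So the blended color is (179, 86, 92), about #b3565c.

(179, 86, 92)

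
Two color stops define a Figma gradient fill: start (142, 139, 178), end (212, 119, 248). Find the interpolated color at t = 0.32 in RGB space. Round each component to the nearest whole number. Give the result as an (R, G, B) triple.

(164, 133, 200)

R = 142 + 0.32 × (212 − 142) = 142 + 0.32 × 70 = 164.4 → 164
G = 139 + 0.32 × (119 − 139) = 139 + 0.32 × -20 = 132.6 → 133
B = 178 + 0.32 × (248 − 178) = 178 + 0.32 × 70 = 200.4 → 200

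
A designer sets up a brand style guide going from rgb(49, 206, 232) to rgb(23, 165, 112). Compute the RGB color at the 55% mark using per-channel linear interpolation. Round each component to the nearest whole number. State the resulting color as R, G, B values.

55% corresponds to t = 0.55.
R = 49 + 0.55 × (23 − 49) = 49 + 0.55 × -26 = 34.7 → 35
G = 206 + 0.55 × (165 − 206) = 206 + 0.55 × -41 = 183.45 → 183
B = 232 + 0.55 × (112 − 232) = 232 + 0.55 × -120 = 166 → 166
So the blended color is (35, 183, 166), about #23b7a6.

(35, 183, 166)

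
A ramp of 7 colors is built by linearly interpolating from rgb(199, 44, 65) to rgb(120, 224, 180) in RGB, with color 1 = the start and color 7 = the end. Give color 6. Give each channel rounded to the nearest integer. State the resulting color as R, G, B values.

With 7 swatches and endpoints inclusive, swatch 6 sits at t = (6 − 1)/(7 − 1) = 5/6 ≈ 0.8333.
R = 199 + 0.8333 × (120 − 199) = 133.169 → 133
G = 44 + 0.8333 × (224 − 44) = 193.994 → 194
B = 65 + 0.8333 × (180 − 65) = 160.829 → 161

(133, 194, 161)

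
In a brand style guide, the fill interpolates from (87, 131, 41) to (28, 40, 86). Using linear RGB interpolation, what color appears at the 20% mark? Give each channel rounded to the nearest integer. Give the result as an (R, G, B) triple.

20% corresponds to t = 0.2.
R = 87 + 0.2 × (28 − 87) = 87 + 0.2 × -59 = 75.2 → 75
G = 131 + 0.2 × (40 − 131) = 131 + 0.2 × -91 = 112.8 → 113
B = 41 + 0.2 × (86 − 41) = 41 + 0.2 × 45 = 50 → 50

(75, 113, 50)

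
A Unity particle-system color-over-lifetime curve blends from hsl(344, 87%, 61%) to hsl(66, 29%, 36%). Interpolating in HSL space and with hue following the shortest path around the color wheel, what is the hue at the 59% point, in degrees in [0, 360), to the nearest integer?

32

Hue: 66 − 344 = -278°, but |-278| > 180 so the shorter arc goes the other way: Δh = -278 + 360 = 82°.
H = 344 + 0.59 × (82) = 392.38 → 392 → 392 mod 360 = 32°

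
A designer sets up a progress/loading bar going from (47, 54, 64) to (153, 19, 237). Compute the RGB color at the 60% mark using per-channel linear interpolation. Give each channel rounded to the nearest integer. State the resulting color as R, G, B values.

60% corresponds to t = 0.6.
R = 47 + 0.6 × (153 − 47) = 47 + 0.6 × 106 = 110.6 → 111
G = 54 + 0.6 × (19 − 54) = 54 + 0.6 × -35 = 33 → 33
B = 64 + 0.6 × (237 − 64) = 64 + 0.6 × 173 = 167.8 → 168

(111, 33, 168)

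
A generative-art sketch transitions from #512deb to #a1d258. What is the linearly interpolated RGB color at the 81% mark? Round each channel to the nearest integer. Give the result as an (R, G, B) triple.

#512deb → (81, 45, 235); #a1d258 → (161, 210, 88).
81% corresponds to t = 0.81.
R = 81 + 0.81 × (161 − 81) = 81 + 0.81 × 80 = 145.8 → 146
G = 45 + 0.81 × (210 − 45) = 45 + 0.81 × 165 = 178.65 → 179
B = 235 + 0.81 × (88 − 235) = 235 + 0.81 × -147 = 115.93 → 116

(146, 179, 116)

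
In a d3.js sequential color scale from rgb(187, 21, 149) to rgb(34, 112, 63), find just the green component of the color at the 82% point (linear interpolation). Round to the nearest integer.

96

G = 21 + 0.82 × (112 − 21) = 95.62 → 96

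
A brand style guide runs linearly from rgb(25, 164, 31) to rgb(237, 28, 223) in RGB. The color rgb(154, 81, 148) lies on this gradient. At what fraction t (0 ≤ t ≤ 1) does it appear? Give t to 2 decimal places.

0.61

Invert the lerp on the R channel (largest span, 212): t = (154 − 25) / (237 − 25) = 129/212 = 0.60849.
Check on G: (81 − 164)/(28 − 164) = 0.6103 ✓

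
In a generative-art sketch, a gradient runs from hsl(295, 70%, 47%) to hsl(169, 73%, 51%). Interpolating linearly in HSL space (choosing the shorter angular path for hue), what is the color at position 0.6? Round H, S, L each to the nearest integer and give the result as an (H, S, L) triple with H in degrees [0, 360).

(219, 72, 49)

Hue arc: Δh = 169 − 295 = -126° (|Δh| ≤ 180, already the shorter path).
H = 295 + 0.6 × (-126) = 219.4 → 219°
S = 70 + 0.6 × (73 − 70) = 71.8 → 72%
L = 47 + 0.6 × (51 − 47) = 49.4 → 49%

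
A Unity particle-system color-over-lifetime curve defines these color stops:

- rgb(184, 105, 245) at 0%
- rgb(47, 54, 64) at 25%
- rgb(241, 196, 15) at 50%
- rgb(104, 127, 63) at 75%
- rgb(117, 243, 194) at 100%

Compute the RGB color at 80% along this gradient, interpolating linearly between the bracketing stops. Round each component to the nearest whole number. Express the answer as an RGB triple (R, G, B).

80% lies between the 75% and 100% stops, so the local fraction is t = (80 − 75)/(100 − 75) = 5/25 ≈ 0.2.
R = 104 + 0.2 × (117 − 104) = 106.6 → 107
G = 127 + 0.2 × (243 − 127) = 150.2 → 150
B = 63 + 0.2 × (194 − 63) = 89.2 → 89

(107, 150, 89)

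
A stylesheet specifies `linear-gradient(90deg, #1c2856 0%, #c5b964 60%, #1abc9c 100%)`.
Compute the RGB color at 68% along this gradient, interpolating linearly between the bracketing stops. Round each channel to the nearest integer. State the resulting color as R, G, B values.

(163, 186, 111)

68% lies between the 60% and 100% stops, so the local fraction is t = (68 − 60)/(100 − 60) = 8/40 ≈ 0.2.
#c5b964 → (197, 185, 100); #1abc9c → (26, 188, 156).
R = 197 + 0.2 × (26 − 197) = 162.8 → 163
G = 185 + 0.2 × (188 − 185) = 185.6 → 186
B = 100 + 0.2 × (156 − 100) = 111.2 → 111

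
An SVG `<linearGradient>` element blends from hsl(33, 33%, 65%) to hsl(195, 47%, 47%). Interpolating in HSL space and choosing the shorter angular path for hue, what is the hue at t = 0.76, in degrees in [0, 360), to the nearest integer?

156

Hue arc: Δh = 195 − 33 = 162° (|Δh| ≤ 180, already the shorter path).
H = 33 + 0.76 × (162) = 156.12 → 156°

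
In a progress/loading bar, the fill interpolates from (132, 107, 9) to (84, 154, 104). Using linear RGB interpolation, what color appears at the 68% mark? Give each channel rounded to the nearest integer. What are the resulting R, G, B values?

68% corresponds to t = 0.68.
R = 132 + 0.68 × (84 − 132) = 132 + 0.68 × -48 = 99.36 → 99
G = 107 + 0.68 × (154 − 107) = 107 + 0.68 × 47 = 138.96 → 139
B = 9 + 0.68 × (104 − 9) = 9 + 0.68 × 95 = 73.6 → 74

(99, 139, 74)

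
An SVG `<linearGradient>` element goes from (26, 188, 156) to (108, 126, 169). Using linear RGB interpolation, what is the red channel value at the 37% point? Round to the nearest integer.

R = 26 + 0.37 × (108 − 26) = 56.34 → 56

56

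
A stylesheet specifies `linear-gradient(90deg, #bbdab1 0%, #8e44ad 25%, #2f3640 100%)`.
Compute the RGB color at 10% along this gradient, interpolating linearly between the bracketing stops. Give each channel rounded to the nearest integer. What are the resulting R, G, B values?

(169, 158, 175)

10% lies between the 0% and 25% stops, so the local fraction is t = (10 − 0)/(25 − 0) = 10/25 ≈ 0.4.
#bbdab1 → (187, 218, 177); #8e44ad → (142, 68, 173).
R = 187 + 0.4 × (142 − 187) = 169 → 169
G = 218 + 0.4 × (68 − 218) = 158 → 158
B = 177 + 0.4 × (173 − 177) = 175.4 → 175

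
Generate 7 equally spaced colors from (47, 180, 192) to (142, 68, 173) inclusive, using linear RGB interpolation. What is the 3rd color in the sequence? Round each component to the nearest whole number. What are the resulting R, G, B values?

(79, 143, 186)

With 7 swatches and endpoints inclusive, swatch 3 sits at t = (3 − 1)/(7 − 1) = 2/6 ≈ 0.3333.
R = 47 + 0.3333 × (142 − 47) = 78.663 → 79
G = 180 + 0.3333 × (68 − 180) = 142.67 → 143
B = 192 + 0.3333 × (173 − 192) = 185.667 → 186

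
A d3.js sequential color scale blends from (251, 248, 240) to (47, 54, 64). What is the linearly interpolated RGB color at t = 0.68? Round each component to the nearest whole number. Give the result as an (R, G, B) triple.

(112, 116, 120)

R = 251 + 0.68 × (47 − 251) = 251 + 0.68 × -204 = 112.28 → 112
G = 248 + 0.68 × (54 − 248) = 248 + 0.68 × -194 = 116.08 → 116
B = 240 + 0.68 × (64 − 240) = 240 + 0.68 × -176 = 120.32 → 120
So the blended color is (112, 116, 120), about #707478.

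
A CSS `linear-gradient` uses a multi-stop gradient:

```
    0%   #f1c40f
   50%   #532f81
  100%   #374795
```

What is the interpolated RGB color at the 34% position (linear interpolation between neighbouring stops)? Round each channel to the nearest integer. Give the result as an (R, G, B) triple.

(134, 95, 93)

34% lies between the 0% and 50% stops, so the local fraction is t = (34 − 0)/(50 − 0) = 34/50 ≈ 0.68.
#f1c40f → (241, 196, 15); #532f81 → (83, 47, 129).
R = 241 + 0.68 × (83 − 241) = 133.56 → 134
G = 196 + 0.68 × (47 − 196) = 94.68 → 95
B = 15 + 0.68 × (129 − 15) = 92.52 → 93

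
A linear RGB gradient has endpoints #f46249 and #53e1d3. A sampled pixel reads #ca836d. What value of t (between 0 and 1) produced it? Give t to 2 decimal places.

0.26

Invert the lerp on the R channel (largest span, 161): t = (202 − 244) / (83 − 244) = -42/-161 = 0.26087.
Check on G: (131 − 98)/(225 − 98) = 0.2598 ✓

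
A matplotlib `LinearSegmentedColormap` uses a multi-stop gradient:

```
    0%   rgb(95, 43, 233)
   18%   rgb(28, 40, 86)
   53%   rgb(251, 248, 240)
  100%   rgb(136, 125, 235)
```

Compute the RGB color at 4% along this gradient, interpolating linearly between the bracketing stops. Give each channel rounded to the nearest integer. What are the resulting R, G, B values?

(80, 42, 200)

4% lies between the 0% and 18% stops, so the local fraction is t = (4 − 0)/(18 − 0) = 4/18 ≈ 0.2222.
R = 95 + 0.2222 × (28 − 95) = 80.113 → 80
G = 43 + 0.2222 × (40 − 43) = 42.333 → 42
B = 233 + 0.2222 × (86 − 233) = 200.337 → 200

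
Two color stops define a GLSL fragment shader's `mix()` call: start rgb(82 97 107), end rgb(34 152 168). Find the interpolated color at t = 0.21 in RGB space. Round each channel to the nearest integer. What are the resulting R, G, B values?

R = 82 + 0.21 × (34 − 82) = 82 + 0.21 × -48 = 71.92 → 72
G = 97 + 0.21 × (152 − 97) = 97 + 0.21 × 55 = 108.55 → 109
B = 107 + 0.21 × (168 − 107) = 107 + 0.21 × 61 = 119.81 → 120
So the blended color is (72, 109, 120), about #486d78.

(72, 109, 120)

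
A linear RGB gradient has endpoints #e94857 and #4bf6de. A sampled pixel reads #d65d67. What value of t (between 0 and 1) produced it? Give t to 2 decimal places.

Invert the lerp on the G channel (largest span, 174): t = (93 − 72) / (246 − 72) = 21/174 = 0.12069.
Check on R: (214 − 233)/(75 − 233) = 0.1203 ✓

0.12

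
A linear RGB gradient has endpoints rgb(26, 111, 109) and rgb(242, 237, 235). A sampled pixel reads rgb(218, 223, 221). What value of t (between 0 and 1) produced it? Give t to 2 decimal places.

0.89

Invert the lerp on the R channel (largest span, 216): t = (218 − 26) / (242 − 26) = 192/216 = 0.88889.
Check on G: (223 − 111)/(237 − 111) = 0.8889 ✓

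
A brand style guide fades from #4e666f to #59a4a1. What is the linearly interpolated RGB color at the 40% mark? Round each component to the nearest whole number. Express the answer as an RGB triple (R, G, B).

#4e666f → (78, 102, 111); #59a4a1 → (89, 164, 161).
40% corresponds to t = 0.4.
R = 78 + 0.4 × (89 − 78) = 78 + 0.4 × 11 = 82.4 → 82
G = 102 + 0.4 × (164 − 102) = 102 + 0.4 × 62 = 126.8 → 127
B = 111 + 0.4 × (161 − 111) = 111 + 0.4 × 50 = 131 → 131

(82, 127, 131)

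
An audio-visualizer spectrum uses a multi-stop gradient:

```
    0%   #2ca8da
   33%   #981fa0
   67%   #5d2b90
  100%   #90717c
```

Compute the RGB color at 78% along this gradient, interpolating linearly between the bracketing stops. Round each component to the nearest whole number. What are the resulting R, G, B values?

78% lies between the 67% and 100% stops, so the local fraction is t = (78 − 67)/(100 − 67) = 11/33 ≈ 0.3333.
#5d2b90 → (93, 43, 144); #90717c → (144, 113, 124).
R = 93 + 0.3333 × (144 − 93) = 109.998 → 110
G = 43 + 0.3333 × (113 − 43) = 66.331 → 66
B = 144 + 0.3333 × (124 − 144) = 137.334 → 137

(110, 66, 137)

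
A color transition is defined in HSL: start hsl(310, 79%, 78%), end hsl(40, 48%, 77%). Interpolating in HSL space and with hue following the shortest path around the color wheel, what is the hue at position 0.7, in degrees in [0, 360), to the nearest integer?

13

Hue: 40 − 310 = -270°, but |-270| > 180 so the shorter arc goes the other way: Δh = -270 + 360 = 90°.
H = 310 + 0.7 × (90) = 373 → 373 → 373 mod 360 = 13°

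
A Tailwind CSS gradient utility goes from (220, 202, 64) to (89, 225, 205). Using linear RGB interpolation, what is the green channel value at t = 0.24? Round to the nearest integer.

G = 202 + 0.24 × (225 − 202) = 207.52 → 208

208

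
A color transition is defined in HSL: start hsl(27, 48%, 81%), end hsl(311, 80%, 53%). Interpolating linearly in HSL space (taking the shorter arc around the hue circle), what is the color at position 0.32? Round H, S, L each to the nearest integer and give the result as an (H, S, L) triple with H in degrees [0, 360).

(3, 58, 72)

Hue: 311 − 27 = 284°, but |284| > 180 so the shorter arc goes the other way: Δh = 284 − 360 = -76°.
H = 27 + 0.32 × (-76) = 2.68 → 3°
S = 48 + 0.32 × (80 − 48) = 58.24 → 58%
L = 81 + 0.32 × (53 − 81) = 72.04 → 72%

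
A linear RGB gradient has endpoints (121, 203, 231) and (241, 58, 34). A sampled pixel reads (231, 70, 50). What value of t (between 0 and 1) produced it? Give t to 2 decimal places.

0.92

Invert the lerp on the B channel (largest span, 197): t = (50 − 231) / (34 − 231) = -181/-197 = 0.91878.
Check on R: (231 − 121)/(241 − 121) = 0.9167 ✓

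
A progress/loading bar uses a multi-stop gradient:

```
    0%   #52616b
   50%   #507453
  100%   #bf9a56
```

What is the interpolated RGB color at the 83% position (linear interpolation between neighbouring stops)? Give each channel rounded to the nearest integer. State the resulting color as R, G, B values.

(153, 141, 85)

83% lies between the 50% and 100% stops, so the local fraction is t = (83 − 50)/(100 − 50) = 33/50 ≈ 0.66.
#507453 → (80, 116, 83); #bf9a56 → (191, 154, 86).
R = 80 + 0.66 × (191 − 80) = 153.26 → 153
G = 116 + 0.66 × (154 − 116) = 141.08 → 141
B = 83 + 0.66 × (86 − 83) = 84.98 → 85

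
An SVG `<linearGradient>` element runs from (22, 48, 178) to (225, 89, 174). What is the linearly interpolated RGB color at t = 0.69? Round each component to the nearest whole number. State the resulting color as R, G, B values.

(162, 76, 175)

R = 22 + 0.69 × (225 − 22) = 22 + 0.69 × 203 = 162.07 → 162
G = 48 + 0.69 × (89 − 48) = 48 + 0.69 × 41 = 76.29 → 76
B = 178 + 0.69 × (174 − 178) = 178 + 0.69 × -4 = 175.24 → 175
So the blended color is (162, 76, 175), about #a24caf.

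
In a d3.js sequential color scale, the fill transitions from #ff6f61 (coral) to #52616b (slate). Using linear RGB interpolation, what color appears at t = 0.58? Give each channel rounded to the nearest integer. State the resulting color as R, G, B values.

#ff6f61 → (255, 111, 97); #52616b → (82, 97, 107).
R = 255 + 0.58 × (82 − 255) = 255 + 0.58 × -173 = 154.66 → 155
G = 111 + 0.58 × (97 − 111) = 111 + 0.58 × -14 = 102.88 → 103
B = 97 + 0.58 × (107 − 97) = 97 + 0.58 × 10 = 102.8 → 103
So the blended color is (155, 103, 103), about #9b6767.

(155, 103, 103)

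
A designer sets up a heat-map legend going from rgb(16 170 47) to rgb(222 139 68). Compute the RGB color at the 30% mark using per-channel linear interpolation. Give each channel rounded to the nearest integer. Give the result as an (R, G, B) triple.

(78, 161, 53)

30% corresponds to t = 0.3.
R = 16 + 0.3 × (222 − 16) = 16 + 0.3 × 206 = 77.8 → 78
G = 170 + 0.3 × (139 − 170) = 170 + 0.3 × -31 = 160.7 → 161
B = 47 + 0.3 × (68 − 47) = 47 + 0.3 × 21 = 53.3 → 53
So the blended color is (78, 161, 53), about #4ea135.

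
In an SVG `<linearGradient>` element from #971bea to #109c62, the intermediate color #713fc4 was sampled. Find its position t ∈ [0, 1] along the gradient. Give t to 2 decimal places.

0.28

Invert the lerp on the B channel (largest span, 136): t = (196 − 234) / (98 − 234) = -38/-136 = 0.27941.
Check on R: (113 − 151)/(16 − 151) = 0.2815 ✓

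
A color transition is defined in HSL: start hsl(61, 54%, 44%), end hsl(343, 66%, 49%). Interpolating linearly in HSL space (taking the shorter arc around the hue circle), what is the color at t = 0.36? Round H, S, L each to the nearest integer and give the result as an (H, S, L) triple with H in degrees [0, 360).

(33, 58, 46)

Hue: 343 − 61 = 282°, but |282| > 180 so the shorter arc goes the other way: Δh = 282 − 360 = -78°.
H = 61 + 0.36 × (-78) = 32.92 → 33°
S = 54 + 0.36 × (66 − 54) = 58.32 → 58%
L = 44 + 0.36 × (49 − 44) = 45.8 → 46%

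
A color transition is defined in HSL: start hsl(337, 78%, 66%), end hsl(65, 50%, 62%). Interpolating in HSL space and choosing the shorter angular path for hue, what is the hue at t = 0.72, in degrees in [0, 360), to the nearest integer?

40

Hue: 65 − 337 = -272°, but |-272| > 180 so the shorter arc goes the other way: Δh = -272 + 360 = 88°.
H = 337 + 0.72 × (88) = 400.36 → 400 → 400 mod 360 = 40°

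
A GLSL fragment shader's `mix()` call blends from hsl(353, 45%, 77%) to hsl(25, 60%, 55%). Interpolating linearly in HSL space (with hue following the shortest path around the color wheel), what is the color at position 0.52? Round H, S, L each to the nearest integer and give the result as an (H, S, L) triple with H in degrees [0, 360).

(10, 53, 66)

Hue: 25 − 353 = -328°, but |-328| > 180 so the shorter arc goes the other way: Δh = -328 + 360 = 32°.
H = 353 + 0.52 × (32) = 369.64 → 370 → 370 mod 360 = 10°
S = 45 + 0.52 × (60 − 45) = 52.8 → 53%
L = 77 + 0.52 × (55 − 77) = 65.56 → 66%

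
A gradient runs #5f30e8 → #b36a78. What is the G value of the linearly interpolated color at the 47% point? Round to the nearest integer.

75

G₁ = 48 (from #5f30e8), G₂ = 106 (from #b36a78).
G = 48 + 0.47 × (106 − 48) = 75.26 → 75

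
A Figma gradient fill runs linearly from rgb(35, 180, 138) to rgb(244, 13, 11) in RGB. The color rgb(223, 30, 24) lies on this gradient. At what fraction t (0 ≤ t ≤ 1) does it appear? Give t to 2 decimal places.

Invert the lerp on the R channel (largest span, 209): t = (223 − 35) / (244 − 35) = 188/209 = 0.89952.
Check on G: (30 − 180)/(13 − 180) = 0.8982 ✓

0.90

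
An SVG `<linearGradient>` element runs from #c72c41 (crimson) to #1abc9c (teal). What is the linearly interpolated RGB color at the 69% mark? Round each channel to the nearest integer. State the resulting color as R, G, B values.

#c72c41 → (199, 44, 65); #1abc9c → (26, 188, 156).
69% corresponds to t = 0.69.
R = 199 + 0.69 × (26 − 199) = 199 + 0.69 × -173 = 79.63 → 80
G = 44 + 0.69 × (188 − 44) = 44 + 0.69 × 144 = 143.36 → 143
B = 65 + 0.69 × (156 − 65) = 65 + 0.69 × 91 = 127.79 → 128

(80, 143, 128)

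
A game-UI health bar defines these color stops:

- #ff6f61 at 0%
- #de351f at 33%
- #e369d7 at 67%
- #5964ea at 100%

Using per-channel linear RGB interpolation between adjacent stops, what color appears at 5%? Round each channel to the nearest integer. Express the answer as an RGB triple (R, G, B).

(250, 102, 87)

5% lies between the 0% and 33% stops, so the local fraction is t = (5 − 0)/(33 − 0) = 5/33 ≈ 0.1515.
#ff6f61 → (255, 111, 97); #de351f → (222, 53, 31).
R = 255 + 0.1515 × (222 − 255) = 250 → 250
G = 111 + 0.1515 × (53 − 111) = 102.213 → 102
B = 97 + 0.1515 × (31 − 97) = 87.001 → 87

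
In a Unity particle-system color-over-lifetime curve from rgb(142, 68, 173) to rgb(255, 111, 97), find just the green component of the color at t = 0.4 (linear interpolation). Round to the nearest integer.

85

G = 68 + 0.4 × (111 − 68) = 85.2 → 85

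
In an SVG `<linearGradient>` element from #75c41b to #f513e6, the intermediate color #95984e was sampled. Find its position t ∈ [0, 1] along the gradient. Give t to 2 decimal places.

Invert the lerp on the B channel (largest span, 203): t = (78 − 27) / (230 − 27) = 51/203 = 0.25123.
Check on R: (149 − 117)/(245 − 117) = 0.25 ✓

0.25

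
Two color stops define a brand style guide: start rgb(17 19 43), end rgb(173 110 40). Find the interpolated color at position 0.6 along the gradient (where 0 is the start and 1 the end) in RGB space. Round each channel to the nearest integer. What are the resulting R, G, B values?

(111, 74, 41)

R = 17 + 0.6 × (173 − 17) = 17 + 0.6 × 156 = 110.6 → 111
G = 19 + 0.6 × (110 − 19) = 19 + 0.6 × 91 = 73.6 → 74
B = 43 + 0.6 × (40 − 43) = 43 + 0.6 × -3 = 41.2 → 41
So the blended color is (111, 74, 41), about #6f4a29.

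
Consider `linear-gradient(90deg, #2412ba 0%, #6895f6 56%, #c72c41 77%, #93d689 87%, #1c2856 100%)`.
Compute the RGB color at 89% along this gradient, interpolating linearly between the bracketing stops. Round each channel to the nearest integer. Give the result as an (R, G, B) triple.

(129, 187, 129)

89% lies between the 87% and 100% stops, so the local fraction is t = (89 − 87)/(100 − 87) = 2/13 ≈ 0.1538.
#93d689 → (147, 214, 137); #1c2856 → (28, 40, 86).
R = 147 + 0.1538 × (28 − 147) = 128.698 → 129
G = 214 + 0.1538 × (40 − 214) = 187.239 → 187
B = 137 + 0.1538 × (86 − 137) = 129.156 → 129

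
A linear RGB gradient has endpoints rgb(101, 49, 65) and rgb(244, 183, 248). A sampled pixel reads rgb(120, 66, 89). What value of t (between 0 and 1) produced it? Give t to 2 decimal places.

Invert the lerp on the B channel (largest span, 183): t = (89 − 65) / (248 − 65) = 24/183 = 0.13115.
Check on R: (120 − 101)/(244 − 101) = 0.1329 ✓

0.13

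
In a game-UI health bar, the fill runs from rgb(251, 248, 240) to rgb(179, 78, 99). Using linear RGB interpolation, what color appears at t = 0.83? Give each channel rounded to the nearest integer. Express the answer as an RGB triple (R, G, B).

R = 251 + 0.83 × (179 − 251) = 251 + 0.83 × -72 = 191.24 → 191
G = 248 + 0.83 × (78 − 248) = 248 + 0.83 × -170 = 106.9 → 107
B = 240 + 0.83 × (99 − 240) = 240 + 0.83 × -141 = 122.97 → 123

(191, 107, 123)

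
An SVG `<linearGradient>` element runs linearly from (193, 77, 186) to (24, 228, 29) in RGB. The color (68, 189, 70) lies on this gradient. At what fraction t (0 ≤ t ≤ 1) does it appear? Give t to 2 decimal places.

0.74

Invert the lerp on the R channel (largest span, 169): t = (68 − 193) / (24 − 193) = -125/-169 = 0.73964.
Check on G: (189 − 77)/(228 − 77) = 0.7417 ✓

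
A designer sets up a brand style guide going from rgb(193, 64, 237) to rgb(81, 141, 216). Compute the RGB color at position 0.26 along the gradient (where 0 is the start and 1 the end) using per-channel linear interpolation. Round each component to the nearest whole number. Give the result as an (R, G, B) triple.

(164, 84, 232)

R = 193 + 0.26 × (81 − 193) = 193 + 0.26 × -112 = 163.88 → 164
G = 64 + 0.26 × (141 − 64) = 64 + 0.26 × 77 = 84.02 → 84
B = 237 + 0.26 × (216 − 237) = 237 + 0.26 × -21 = 231.54 → 232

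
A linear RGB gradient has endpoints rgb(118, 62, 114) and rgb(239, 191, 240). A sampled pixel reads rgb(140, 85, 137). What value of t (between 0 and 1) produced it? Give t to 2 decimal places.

0.18

Invert the lerp on the G channel (largest span, 129): t = (85 − 62) / (191 − 62) = 23/129 = 0.17829.
Check on R: (140 − 118)/(239 − 118) = 0.1818 ✓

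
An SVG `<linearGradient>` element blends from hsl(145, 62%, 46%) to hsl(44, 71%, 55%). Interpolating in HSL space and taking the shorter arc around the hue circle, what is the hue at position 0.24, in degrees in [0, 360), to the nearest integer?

121

Hue arc: Δh = 44 − 145 = -101° (|Δh| ≤ 180, already the shorter path).
H = 145 + 0.24 × (-101) = 120.76 → 121°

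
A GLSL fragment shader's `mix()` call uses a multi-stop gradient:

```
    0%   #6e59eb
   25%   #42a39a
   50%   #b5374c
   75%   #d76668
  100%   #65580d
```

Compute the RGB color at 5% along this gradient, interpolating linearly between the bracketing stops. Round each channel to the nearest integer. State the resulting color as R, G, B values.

5% lies between the 0% and 25% stops, so the local fraction is t = (5 − 0)/(25 − 0) = 5/25 ≈ 0.2.
#6e59eb → (110, 89, 235); #42a39a → (66, 163, 154).
R = 110 + 0.2 × (66 − 110) = 101.2 → 101
G = 89 + 0.2 × (163 − 89) = 103.8 → 104
B = 235 + 0.2 × (154 − 235) = 218.8 → 219

(101, 104, 219)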